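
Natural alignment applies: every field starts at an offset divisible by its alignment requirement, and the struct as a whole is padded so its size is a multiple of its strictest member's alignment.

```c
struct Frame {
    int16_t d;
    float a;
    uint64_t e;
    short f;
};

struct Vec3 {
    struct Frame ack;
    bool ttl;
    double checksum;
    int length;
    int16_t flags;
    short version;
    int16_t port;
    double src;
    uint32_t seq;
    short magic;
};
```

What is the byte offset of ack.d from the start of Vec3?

Frame: 0..2  d  (2B, 2-aligned); 2..4  -- padding (2B); 4..8  a  (4B, 4-aligned); 8..16  e  (8B, 8-aligned); 16..18  f  (2B, 2-aligned); 18..24  -- tail padding (6B); sizeof = 24, alignof = 8
0..24  ack  (24B, 8-aligned)
within Frame: d at 0
0 + 0 = 0

0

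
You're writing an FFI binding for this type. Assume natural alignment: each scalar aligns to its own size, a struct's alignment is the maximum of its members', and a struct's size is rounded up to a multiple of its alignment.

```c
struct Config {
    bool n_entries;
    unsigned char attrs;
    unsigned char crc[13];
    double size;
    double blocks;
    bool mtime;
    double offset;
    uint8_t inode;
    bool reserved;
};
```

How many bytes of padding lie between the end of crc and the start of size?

@0: n_entries [1B, align 1] → 1
@1: attrs [1B, align 1] → 2
@2: crc [13B, align 1] → 15
+1 pad (align 8)
@16: size [8B, align 8] → 24

1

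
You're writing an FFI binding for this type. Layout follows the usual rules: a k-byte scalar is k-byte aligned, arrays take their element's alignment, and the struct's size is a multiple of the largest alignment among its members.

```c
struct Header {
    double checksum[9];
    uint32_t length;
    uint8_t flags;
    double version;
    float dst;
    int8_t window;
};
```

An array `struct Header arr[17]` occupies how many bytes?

checksum at 0 (size 72, align 8) → ends 72
length at 72 (size 4, align 4) → ends 76
flags at 76 (size 1, align 1) → ends 77
pad 3 to align 8 for version
version at 80 (size 8, align 8) → ends 88
dst at 88 (size 4, align 4) → ends 92
window at 92 (size 1, align 1) → ends 93
tail pad 3 to reach multiple of 8
total 96 bytes, alignment 8
array of 17: 17 × 96 = 1632

1632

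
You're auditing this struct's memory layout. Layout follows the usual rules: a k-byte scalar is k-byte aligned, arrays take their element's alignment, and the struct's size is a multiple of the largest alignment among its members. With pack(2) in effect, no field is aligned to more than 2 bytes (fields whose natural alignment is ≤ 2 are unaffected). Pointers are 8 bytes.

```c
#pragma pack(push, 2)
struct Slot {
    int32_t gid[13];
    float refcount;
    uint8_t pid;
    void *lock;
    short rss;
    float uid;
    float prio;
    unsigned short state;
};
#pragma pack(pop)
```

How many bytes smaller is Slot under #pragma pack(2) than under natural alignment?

10

natural layout:
  0..52  gid  (52B, 4-aligned)
  52..56  refcount  (4B, 4-aligned)
  56..57  pid  (1B, 1-aligned)
  57..64  -- padding (7B)
  64..72  lock  (8B, 8-aligned)
  72..74  rss  (2B, 2-aligned)
  74..76  -- padding (2B)
  76..80  uid  (4B, 4-aligned)
  80..84  prio  (4B, 4-aligned)
  84..86  state  (2B, 2-aligned)
  86..88  -- tail padding (2B)
  sizeof = 88, alignof = 8
packed(2) layout:
  0..52  gid  (52B, 2-aligned)
  52..56  refcount  (4B, 2-aligned)
  56..57  pid  (1B, 1-aligned)
  57..58  -- padding (1B)
  58..66  lock  (8B, 2-aligned)
  66..68  rss  (2B, 2-aligned)
  68..72  uid  (4B, 2-aligned)
  72..76  prio  (4B, 2-aligned)
  76..78  state  (2B, 2-aligned)
  sizeof = 78, alignof = 2
88 − 78 = 10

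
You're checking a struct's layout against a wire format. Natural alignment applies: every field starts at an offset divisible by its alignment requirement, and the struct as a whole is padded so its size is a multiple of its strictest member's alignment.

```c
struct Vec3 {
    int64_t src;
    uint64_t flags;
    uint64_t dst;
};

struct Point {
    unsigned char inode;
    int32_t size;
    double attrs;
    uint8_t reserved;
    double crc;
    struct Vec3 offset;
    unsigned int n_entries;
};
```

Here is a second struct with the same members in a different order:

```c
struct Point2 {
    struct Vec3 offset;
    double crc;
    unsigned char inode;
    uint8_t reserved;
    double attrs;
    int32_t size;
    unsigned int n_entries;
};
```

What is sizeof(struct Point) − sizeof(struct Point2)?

Vec3: src at 0 (size 8, align 8) → ends 8; flags at 8 (size 8, align 8) → ends 16; dst at 16 (size 8, align 8) → ends 24; total 24 bytes, alignment 8
inode at 0 (size 1, align 1) → ends 1
pad 3 to align 4 for size
size at 4 (size 4, align 4) → ends 8
attrs at 8 (size 8, align 8) → ends 16
reserved at 16 (size 1, align 1) → ends 17
pad 7 to align 8 for crc
crc at 24 (size 8, align 8) → ends 32
offset at 32 (size 24, align 8) → ends 56
n_entries at 56 (size 4, align 4) → ends 60
tail pad 4 to reach multiple of 8
total 64 bytes, alignment 8
— Point2 —
offset at 0 (size 24, align 8) → ends 24
crc at 24 (size 8, align 8) → ends 32
inode at 32 (size 1, align 1) → ends 33
reserved at 33 (size 1, align 1) → ends 34
pad 6 to align 8 for attrs
attrs at 40 (size 8, align 8) → ends 48
size at 48 (size 4, align 4) → ends 52
n_entries at 52 (size 4, align 4) → ends 56
total 56 bytes, alignment 8
64 − 56 = 8

8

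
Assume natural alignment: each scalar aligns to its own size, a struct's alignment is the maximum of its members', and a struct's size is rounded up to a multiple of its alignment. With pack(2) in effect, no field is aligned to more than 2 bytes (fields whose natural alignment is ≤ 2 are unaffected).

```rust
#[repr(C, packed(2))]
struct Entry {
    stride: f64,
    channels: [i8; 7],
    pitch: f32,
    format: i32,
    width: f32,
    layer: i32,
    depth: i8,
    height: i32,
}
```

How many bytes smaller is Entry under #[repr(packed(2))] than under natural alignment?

natural layout:
  @0: stride [8B, align 8] → 8
  @8: channels [7B, align 1] → 15
  +1 pad (align 4)
  @16: pitch [4B, align 4] → 20
  @20: format [4B, align 4] → 24
  @24: width [4B, align 4] → 28
  @28: layer [4B, align 4] → 32
  @32: depth [1B, align 1] → 33
  +3 pad (align 4)
  @36: height [4B, align 4] → 40
  size 40, align 8
packed(2) layout:
  @0: stride [8B, align 2] → 8
  @8: channels [7B, align 1] → 15
  +1 pad (align 2)
  @16: pitch [4B, align 2] → 20
  @20: format [4B, align 2] → 24
  @24: width [4B, align 2] → 28
  @28: layer [4B, align 2] → 32
  @32: depth [1B, align 1] → 33
  +1 pad (align 2)
  @34: height [4B, align 2] → 38
  size 38, align 2
40 − 38 = 2

2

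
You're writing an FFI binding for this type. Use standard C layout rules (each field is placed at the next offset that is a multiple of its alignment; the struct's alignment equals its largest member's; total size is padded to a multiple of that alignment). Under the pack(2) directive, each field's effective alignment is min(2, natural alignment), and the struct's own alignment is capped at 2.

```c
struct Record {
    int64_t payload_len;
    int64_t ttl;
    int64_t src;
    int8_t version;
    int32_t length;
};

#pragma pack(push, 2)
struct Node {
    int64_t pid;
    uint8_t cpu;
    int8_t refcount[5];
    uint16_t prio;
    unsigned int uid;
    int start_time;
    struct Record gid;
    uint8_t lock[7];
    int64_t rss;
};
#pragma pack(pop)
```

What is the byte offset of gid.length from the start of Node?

52

Record: payload_len at 0 (size 8, align 8) → ends 8; ttl at 8 (size 8, align 8) → ends 16; src at 16 (size 8, align 8) → ends 24; version at 24 (size 1, align 1) → ends 25; pad 3 to align 4 for length; length at 28 (size 4, align 4) → ends 32; total 32 bytes, alignment 8
pid at 0 (size 8, align 2) → ends 8
cpu at 8 (size 1, align 1) → ends 9
refcount at 9 (size 5, align 1) → ends 14
prio at 14 (size 2, align 2) → ends 16
uid at 16 (size 4, align 2) → ends 20
start_time at 20 (size 4, align 2) → ends 24
gid at 24 (size 32, align 2) → ends 56
within Record: length at 28
24 + 28 = 52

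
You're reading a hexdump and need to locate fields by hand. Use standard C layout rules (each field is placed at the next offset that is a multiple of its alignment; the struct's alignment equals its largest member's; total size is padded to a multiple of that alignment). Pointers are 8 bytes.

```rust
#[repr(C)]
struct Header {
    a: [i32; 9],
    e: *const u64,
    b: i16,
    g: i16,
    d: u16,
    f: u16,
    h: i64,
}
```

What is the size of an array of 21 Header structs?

a at 0 (size 36, align 4) → ends 36
pad 4 to align 8 for e
e at 40 (size 8, align 8) → ends 48
b at 48 (size 2, align 2) → ends 50
g at 50 (size 2, align 2) → ends 52
d at 52 (size 2, align 2) → ends 54
f at 54 (size 2, align 2) → ends 56
h at 56 (size 8, align 8) → ends 64
total 64 bytes, alignment 8
array of 21: 21 × 64 = 1344

1344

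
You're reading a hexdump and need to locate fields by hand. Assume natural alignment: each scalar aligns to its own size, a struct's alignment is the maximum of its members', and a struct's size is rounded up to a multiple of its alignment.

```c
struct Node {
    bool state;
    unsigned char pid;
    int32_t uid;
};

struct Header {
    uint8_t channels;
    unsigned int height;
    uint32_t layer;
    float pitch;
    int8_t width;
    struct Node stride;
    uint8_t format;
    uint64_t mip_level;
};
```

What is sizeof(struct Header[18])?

Node: @0: state [1B, align 1] → 1; @1: pid [1B, align 1] → 2; +2 pad (align 4); @4: uid [4B, align 4] → 8; size 8, align 4
@0: channels [1B, align 1] → 1
+3 pad (align 4)
@4: height [4B, align 4] → 8
@8: layer [4B, align 4] → 12
@12: pitch [4B, align 4] → 16
@16: width [1B, align 1] → 17
+3 pad (align 4)
@20: stride [8B, align 4] → 28
@28: format [1B, align 1] → 29
+3 pad (align 8)
@32: mip_level [8B, align 8] → 40
size 40, align 8
array of 18: 18 × 40 = 720

720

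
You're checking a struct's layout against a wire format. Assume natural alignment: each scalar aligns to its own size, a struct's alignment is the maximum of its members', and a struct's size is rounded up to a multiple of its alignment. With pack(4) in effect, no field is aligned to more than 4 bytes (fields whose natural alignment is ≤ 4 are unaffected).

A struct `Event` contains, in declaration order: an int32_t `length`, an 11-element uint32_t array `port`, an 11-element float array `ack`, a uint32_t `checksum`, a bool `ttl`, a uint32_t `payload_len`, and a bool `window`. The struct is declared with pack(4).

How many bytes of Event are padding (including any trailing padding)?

length at 0 (size 4, align 4) → ends 4
port at 4 (size 44, align 4) → ends 48
ack at 48 (size 44, align 4) → ends 92
checksum at 92 (size 4, align 4) → ends 96
ttl at 96 (size 1, align 1) → ends 97
pad 3 to align 4 for payload_len
payload_len at 100 (size 4, align 4) → ends 104
window at 104 (size 1, align 1) → ends 105
tail pad 3 to reach multiple of 4
total 108 bytes, alignment 4
data bytes 102, size 108 → padding 6

6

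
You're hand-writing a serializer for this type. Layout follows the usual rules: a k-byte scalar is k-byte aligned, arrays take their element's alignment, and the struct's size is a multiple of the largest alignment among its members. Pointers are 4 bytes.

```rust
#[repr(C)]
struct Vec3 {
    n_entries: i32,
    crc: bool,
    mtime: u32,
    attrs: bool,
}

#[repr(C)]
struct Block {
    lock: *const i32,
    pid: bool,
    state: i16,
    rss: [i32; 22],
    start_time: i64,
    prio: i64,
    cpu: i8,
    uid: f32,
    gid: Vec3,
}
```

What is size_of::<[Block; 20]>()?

2720

Vec3: 0..4  n_entries  (4B, 4-aligned); 4..5  crc  (1B, 1-aligned); 5..8  -- padding (3B); 8..12  mtime  (4B, 4-aligned); 12..13  attrs  (1B, 1-aligned); 13..16  -- tail padding (3B); sizeof = 16, alignof = 4
0..4  lock  (4B, 4-aligned)
4..5  pid  (1B, 1-aligned)
5..6  -- padding (1B)
6..8  state  (2B, 2-aligned)
8..96  rss  (88B, 4-aligned)
96..104  start_time  (8B, 8-aligned)
104..112  prio  (8B, 8-aligned)
112..113  cpu  (1B, 1-aligned)
113..116  -- padding (3B)
116..120  uid  (4B, 4-aligned)
120..136  gid  (16B, 4-aligned)
sizeof = 136, alignof = 8
array of 20: 20 × 136 = 2720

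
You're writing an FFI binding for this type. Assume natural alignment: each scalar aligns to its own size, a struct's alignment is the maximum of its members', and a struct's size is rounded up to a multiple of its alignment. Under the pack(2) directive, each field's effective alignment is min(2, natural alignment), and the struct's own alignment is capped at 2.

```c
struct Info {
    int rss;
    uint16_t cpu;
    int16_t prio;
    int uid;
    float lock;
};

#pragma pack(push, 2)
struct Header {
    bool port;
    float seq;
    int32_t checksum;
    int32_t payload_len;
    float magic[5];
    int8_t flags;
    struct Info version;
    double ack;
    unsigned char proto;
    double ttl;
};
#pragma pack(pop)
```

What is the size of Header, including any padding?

Info: rss at 0 (size 4, align 4) → ends 4; cpu at 4 (size 2, align 2) → ends 6; prio at 6 (size 2, align 2) → ends 8; uid at 8 (size 4, align 4) → ends 12; lock at 12 (size 4, align 4) → ends 16; total 16 bytes, alignment 4
port at 0 (size 1, align 1) → ends 1
pad 1 to align 2 for seq
seq at 2 (size 4, align 2) → ends 6
checksum at 6 (size 4, align 2) → ends 10
payload_len at 10 (size 4, align 2) → ends 14
magic at 14 (size 20, align 2) → ends 34
flags at 34 (size 1, align 1) → ends 35
pad 1 to align 2 for version
version at 36 (size 16, align 2) → ends 52
ack at 52 (size 8, align 2) → ends 60
proto at 60 (size 1, align 1) → ends 61
pad 1 to align 2 for ttl
ttl at 62 (size 8, align 2) → ends 70
total 70 bytes, alignment 2

70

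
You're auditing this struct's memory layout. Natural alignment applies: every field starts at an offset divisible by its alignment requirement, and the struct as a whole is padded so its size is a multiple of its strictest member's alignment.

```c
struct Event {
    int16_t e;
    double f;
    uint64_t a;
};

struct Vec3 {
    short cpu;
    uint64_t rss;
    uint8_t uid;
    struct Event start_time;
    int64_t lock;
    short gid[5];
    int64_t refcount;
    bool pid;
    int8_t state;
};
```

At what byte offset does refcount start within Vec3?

72

Event: 0..2  e  (2B, 2-aligned); 2..8  -- padding (6B); 8..16  f  (8B, 8-aligned); 16..24  a  (8B, 8-aligned); sizeof = 24, alignof = 8
0..2  cpu  (2B, 2-aligned)
2..8  -- padding (6B)
8..16  rss  (8B, 8-aligned)
16..17  uid  (1B, 1-aligned)
17..24  -- padding (7B)
24..48  start_time  (24B, 8-aligned)
48..56  lock  (8B, 8-aligned)
56..66  gid  (10B, 2-aligned)
66..72  -- padding (6B)
72..80  refcount  (8B, 8-aligned)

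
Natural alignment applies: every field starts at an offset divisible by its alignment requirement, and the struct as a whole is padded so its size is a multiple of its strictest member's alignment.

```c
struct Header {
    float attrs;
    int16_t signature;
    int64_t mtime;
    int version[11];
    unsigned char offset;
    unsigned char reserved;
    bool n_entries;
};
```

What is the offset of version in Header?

16

@0: attrs [4B, align 4] → 4
@4: signature [2B, align 2] → 6
+2 pad (align 8)
@8: mtime [8B, align 8] → 16
@16: version [44B, align 4] → 60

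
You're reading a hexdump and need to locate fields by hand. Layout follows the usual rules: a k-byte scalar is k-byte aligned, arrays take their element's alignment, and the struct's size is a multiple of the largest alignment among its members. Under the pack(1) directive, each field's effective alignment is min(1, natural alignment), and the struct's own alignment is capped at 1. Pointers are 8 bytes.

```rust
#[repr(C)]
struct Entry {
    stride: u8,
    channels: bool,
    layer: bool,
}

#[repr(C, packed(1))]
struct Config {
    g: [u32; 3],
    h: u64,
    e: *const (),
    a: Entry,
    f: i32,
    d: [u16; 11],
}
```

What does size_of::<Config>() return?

57 bytes

Entry: 0..1  stride  (1B, 1-aligned); 1..2  channels  (1B, 1-aligned); 2..3  layer  (1B, 1-aligned); sizeof = 3, alignof = 1
0..12  g  (12B, 1-aligned)
12..20  h  (8B, 1-aligned)
20..28  e  (8B, 1-aligned)
28..31  a  (3B, 1-aligned)
31..35  f  (4B, 1-aligned)
35..57  d  (22B, 1-aligned)
sizeof = 57, alignof = 1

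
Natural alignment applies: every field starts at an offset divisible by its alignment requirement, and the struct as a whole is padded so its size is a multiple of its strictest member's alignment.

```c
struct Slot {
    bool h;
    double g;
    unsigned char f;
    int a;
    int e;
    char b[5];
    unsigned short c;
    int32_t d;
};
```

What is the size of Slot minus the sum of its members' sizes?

11

@0: h [1B, align 1] → 1
+7 pad (align 8)
@8: g [8B, align 8] → 16
@16: f [1B, align 1] → 17
+3 pad (align 4)
@20: a [4B, align 4] → 24
@24: e [4B, align 4] → 28
@28: b [5B, align 1] → 33
+1 pad (align 2)
@34: c [2B, align 2] → 36
@36: d [4B, align 4] → 40
size 40, align 8
data bytes 29, size 40 → padding 11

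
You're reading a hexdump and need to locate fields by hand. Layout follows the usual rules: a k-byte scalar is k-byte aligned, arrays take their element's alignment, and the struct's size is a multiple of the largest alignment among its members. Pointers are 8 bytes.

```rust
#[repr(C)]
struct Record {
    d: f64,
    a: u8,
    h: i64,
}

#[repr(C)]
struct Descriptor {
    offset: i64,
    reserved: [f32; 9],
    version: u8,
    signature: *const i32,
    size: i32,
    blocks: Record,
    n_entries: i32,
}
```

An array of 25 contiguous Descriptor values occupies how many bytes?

Record: d at 0 (size 8, align 8) → ends 8; a at 8 (size 1, align 1) → ends 9; pad 7 to align 8 for h; h at 16 (size 8, align 8) → ends 24; total 24 bytes, alignment 8
offset at 0 (size 8, align 8) → ends 8
reserved at 8 (size 36, align 4) → ends 44
version at 44 (size 1, align 1) → ends 45
pad 3 to align 8 for signature
signature at 48 (size 8, align 8) → ends 56
size at 56 (size 4, align 4) → ends 60
pad 4 to align 8 for blocks
blocks at 64 (size 24, align 8) → ends 88
n_entries at 88 (size 4, align 4) → ends 92
tail pad 4 to reach multiple of 8
total 96 bytes, alignment 8
array of 25: 25 × 96 = 2400

2400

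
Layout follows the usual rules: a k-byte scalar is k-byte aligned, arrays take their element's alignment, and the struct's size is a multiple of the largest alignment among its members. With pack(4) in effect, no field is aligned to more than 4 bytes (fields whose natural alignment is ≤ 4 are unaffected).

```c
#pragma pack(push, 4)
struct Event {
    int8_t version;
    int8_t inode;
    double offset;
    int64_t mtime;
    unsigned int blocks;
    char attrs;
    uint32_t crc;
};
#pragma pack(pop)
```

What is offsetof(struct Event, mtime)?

0..1  version  (1B, 1-aligned)
1..2  inode  (1B, 1-aligned)
2..4  -- padding (2B)
4..12  offset  (8B, 4-aligned)
12..20  mtime  (8B, 4-aligned)

12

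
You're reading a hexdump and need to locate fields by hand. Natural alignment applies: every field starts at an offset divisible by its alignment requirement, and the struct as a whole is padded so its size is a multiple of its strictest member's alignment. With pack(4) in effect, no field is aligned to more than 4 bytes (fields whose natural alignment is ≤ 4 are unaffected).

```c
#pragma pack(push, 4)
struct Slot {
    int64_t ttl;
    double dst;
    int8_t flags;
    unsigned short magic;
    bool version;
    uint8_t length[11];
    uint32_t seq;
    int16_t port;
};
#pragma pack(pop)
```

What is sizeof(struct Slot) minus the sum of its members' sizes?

@0: ttl [8B, align 4] → 8
@8: dst [8B, align 4] → 16
@16: flags [1B, align 1] → 17
+1 pad (align 2)
@18: magic [2B, align 2] → 20
@20: version [1B, align 1] → 21
@21: length [11B, align 1] → 32
@32: seq [4B, align 4] → 36
@36: port [2B, align 2] → 38
+2 tail pad (align 4)
size 40, align 4
data bytes 37, size 40 → padding 3

3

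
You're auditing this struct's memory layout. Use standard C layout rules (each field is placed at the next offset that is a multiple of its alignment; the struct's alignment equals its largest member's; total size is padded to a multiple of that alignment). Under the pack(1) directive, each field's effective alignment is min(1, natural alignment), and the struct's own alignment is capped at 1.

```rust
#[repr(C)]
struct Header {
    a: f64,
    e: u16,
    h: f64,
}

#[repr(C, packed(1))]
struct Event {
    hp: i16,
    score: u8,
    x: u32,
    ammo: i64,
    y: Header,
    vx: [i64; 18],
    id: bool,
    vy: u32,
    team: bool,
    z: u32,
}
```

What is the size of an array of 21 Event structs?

4053

Header: 0..8  a  (8B, 8-aligned); 8..10  e  (2B, 2-aligned); 10..16  -- padding (6B); 16..24  h  (8B, 8-aligned); sizeof = 24, alignof = 8
0..2  hp  (2B, 1-aligned)
2..3  score  (1B, 1-aligned)
3..7  x  (4B, 1-aligned)
7..15  ammo  (8B, 1-aligned)
15..39  y  (24B, 1-aligned)
39..183  vx  (144B, 1-aligned)
183..184  id  (1B, 1-aligned)
184..188  vy  (4B, 1-aligned)
188..189  team  (1B, 1-aligned)
189..193  z  (4B, 1-aligned)
sizeof = 193, alignof = 1
array of 21: 21 × 193 = 4053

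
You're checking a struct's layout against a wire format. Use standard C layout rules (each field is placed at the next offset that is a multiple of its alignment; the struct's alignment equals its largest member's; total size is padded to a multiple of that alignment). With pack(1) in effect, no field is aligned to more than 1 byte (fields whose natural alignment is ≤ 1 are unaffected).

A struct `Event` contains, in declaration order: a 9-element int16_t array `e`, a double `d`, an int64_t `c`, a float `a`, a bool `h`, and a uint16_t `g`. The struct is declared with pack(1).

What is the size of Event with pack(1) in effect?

@0: e [18B, align 1] → 18
@18: d [8B, align 1] → 26
@26: c [8B, align 1] → 34
@34: a [4B, align 1] → 38
@38: h [1B, align 1] → 39
@39: g [2B, align 1] → 41
size 41, align 1

41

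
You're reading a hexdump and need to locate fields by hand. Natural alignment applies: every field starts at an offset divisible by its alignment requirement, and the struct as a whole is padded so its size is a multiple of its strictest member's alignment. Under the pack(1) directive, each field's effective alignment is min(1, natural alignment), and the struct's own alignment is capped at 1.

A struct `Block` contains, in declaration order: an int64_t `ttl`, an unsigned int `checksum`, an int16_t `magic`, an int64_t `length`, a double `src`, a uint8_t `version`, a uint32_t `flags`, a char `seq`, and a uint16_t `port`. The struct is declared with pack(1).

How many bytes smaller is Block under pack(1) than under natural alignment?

10

natural layout:
  0..8  ttl  (8B, 8-aligned)
  8..12  checksum  (4B, 4-aligned)
  12..14  magic  (2B, 2-aligned)
  14..16  -- padding (2B)
  16..24  length  (8B, 8-aligned)
  24..32  src  (8B, 8-aligned)
  32..33  version  (1B, 1-aligned)
  33..36  -- padding (3B)
  36..40  flags  (4B, 4-aligned)
  40..41  seq  (1B, 1-aligned)
  41..42  -- padding (1B)
  42..44  port  (2B, 2-aligned)
  44..48  -- tail padding (4B)
  sizeof = 48, alignof = 8
packed(1) layout:
  0..8  ttl  (8B, 1-aligned)
  8..12  checksum  (4B, 1-aligned)
  12..14  magic  (2B, 1-aligned)
  14..22  length  (8B, 1-aligned)
  22..30  src  (8B, 1-aligned)
  30..31  version  (1B, 1-aligned)
  31..35  flags  (4B, 1-aligned)
  35..36  seq  (1B, 1-aligned)
  36..38  port  (2B, 1-aligned)
  sizeof = 38, alignof = 1
48 − 38 = 10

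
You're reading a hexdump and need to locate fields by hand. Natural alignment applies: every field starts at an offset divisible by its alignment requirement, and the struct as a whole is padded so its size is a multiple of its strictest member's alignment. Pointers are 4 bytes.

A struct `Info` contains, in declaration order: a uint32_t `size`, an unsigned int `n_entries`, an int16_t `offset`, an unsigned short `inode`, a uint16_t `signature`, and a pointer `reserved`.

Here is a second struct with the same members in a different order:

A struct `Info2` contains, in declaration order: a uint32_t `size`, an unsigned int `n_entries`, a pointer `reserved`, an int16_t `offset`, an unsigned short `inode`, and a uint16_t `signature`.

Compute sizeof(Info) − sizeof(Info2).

0

@0: size [4B, align 4] → 4
@4: n_entries [4B, align 4] → 8
@8: offset [2B, align 2] → 10
@10: inode [2B, align 2] → 12
@12: signature [2B, align 2] → 14
+2 pad (align 4)
@16: reserved [4B, align 4] → 20
size 20, align 4
— Info2 —
@0: size [4B, align 4] → 4
@4: n_entries [4B, align 4] → 8
@8: reserved [4B, align 4] → 12
@12: offset [2B, align 2] → 14
@14: inode [2B, align 2] → 16
@16: signature [2B, align 2] → 18
+2 tail pad (align 4)
size 20, align 4
20 − 20 = 0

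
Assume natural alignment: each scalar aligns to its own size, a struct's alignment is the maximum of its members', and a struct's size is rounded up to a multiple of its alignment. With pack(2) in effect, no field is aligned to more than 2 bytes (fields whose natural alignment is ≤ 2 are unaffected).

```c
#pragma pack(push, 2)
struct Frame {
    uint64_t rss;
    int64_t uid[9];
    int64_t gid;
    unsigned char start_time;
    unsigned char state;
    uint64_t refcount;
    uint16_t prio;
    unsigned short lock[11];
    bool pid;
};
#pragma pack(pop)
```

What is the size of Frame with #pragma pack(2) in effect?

124

@0: rss [8B, align 2] → 8
@8: uid [72B, align 2] → 80
@80: gid [8B, align 2] → 88
@88: start_time [1B, align 1] → 89
@89: state [1B, align 1] → 90
@90: refcount [8B, align 2] → 98
@98: prio [2B, align 2] → 100
@100: lock [22B, align 2] → 122
@122: pid [1B, align 1] → 123
+1 tail pad (align 2)
size 124, align 2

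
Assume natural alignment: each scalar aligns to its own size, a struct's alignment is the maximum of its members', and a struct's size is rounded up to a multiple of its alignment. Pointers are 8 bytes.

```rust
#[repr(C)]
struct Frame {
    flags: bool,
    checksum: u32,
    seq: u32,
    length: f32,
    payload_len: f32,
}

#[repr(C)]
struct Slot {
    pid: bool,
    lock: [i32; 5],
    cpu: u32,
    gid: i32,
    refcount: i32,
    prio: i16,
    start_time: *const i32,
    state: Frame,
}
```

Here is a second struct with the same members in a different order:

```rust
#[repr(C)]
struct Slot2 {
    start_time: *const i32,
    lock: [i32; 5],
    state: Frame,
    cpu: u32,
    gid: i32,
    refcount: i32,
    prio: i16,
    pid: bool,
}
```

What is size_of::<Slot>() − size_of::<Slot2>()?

Frame: 0..1  flags  (1B, 1-aligned); 1..4  -- padding (3B); 4..8  checksum  (4B, 4-aligned); 8..12  seq  (4B, 4-aligned); 12..16  length  (4B, 4-aligned); 16..20  payload_len  (4B, 4-aligned); sizeof = 20, alignof = 4
0..1  pid  (1B, 1-aligned)
1..4  -- padding (3B)
4..24  lock  (20B, 4-aligned)
24..28  cpu  (4B, 4-aligned)
28..32  gid  (4B, 4-aligned)
32..36  refcount  (4B, 4-aligned)
36..38  prio  (2B, 2-aligned)
38..40  -- padding (2B)
40..48  start_time  (8B, 8-aligned)
48..68  state  (20B, 4-aligned)
68..72  -- tail padding (4B)
sizeof = 72, alignof = 8
— Slot2 —
0..8  start_time  (8B, 8-aligned)
8..28  lock  (20B, 4-aligned)
28..48  state  (20B, 4-aligned)
48..52  cpu  (4B, 4-aligned)
52..56  gid  (4B, 4-aligned)
56..60  refcount  (4B, 4-aligned)
60..62  prio  (2B, 2-aligned)
62..63  pid  (1B, 1-aligned)
63..64  -- tail padding (1B)
sizeof = 64, alignof = 8
72 − 64 = 8

8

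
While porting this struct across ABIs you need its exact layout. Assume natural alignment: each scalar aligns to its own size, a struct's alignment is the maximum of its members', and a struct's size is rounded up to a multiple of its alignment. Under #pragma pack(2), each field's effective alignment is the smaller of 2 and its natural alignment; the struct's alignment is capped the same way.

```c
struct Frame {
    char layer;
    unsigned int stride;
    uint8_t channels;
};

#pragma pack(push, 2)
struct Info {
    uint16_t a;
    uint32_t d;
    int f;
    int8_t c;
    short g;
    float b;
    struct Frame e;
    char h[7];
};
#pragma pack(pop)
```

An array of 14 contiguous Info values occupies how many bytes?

Frame: 0..1  layer  (1B, 1-aligned); 1..4  -- padding (3B); 4..8  stride  (4B, 4-aligned); 8..9  channels  (1B, 1-aligned); 9..12  -- tail padding (3B); sizeof = 12, alignof = 4
0..2  a  (2B, 2-aligned)
2..6  d  (4B, 2-aligned)
6..10  f  (4B, 2-aligned)
10..11  c  (1B, 1-aligned)
11..12  -- padding (1B)
12..14  g  (2B, 2-aligned)
14..18  b  (4B, 2-aligned)
18..30  e  (12B, 2-aligned)
30..37  h  (7B, 1-aligned)
37..38  -- tail padding (1B)
sizeof = 38, alignof = 2
array of 14: 14 × 38 = 532

532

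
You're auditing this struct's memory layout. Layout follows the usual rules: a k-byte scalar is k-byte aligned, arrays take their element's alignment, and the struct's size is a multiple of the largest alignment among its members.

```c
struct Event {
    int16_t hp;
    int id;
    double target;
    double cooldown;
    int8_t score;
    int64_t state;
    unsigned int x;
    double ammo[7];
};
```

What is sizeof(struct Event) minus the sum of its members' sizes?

13

@0: hp [2B, align 2] → 2
+2 pad (align 4)
@4: id [4B, align 4] → 8
@8: target [8B, align 8] → 16
@16: cooldown [8B, align 8] → 24
@24: score [1B, align 1] → 25
+7 pad (align 8)
@32: state [8B, align 8] → 40
@40: x [4B, align 4] → 44
+4 pad (align 8)
@48: ammo [56B, align 8] → 104
size 104, align 8
data bytes 91, size 104 → padding 13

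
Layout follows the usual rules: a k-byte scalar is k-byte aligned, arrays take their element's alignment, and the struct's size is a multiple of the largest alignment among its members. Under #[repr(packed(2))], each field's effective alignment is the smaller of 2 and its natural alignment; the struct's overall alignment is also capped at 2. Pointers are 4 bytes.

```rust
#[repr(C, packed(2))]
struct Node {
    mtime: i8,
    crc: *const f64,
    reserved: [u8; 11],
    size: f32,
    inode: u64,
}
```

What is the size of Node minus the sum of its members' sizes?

2

@0: mtime [1B, align 1] → 1
+1 pad (align 2)
@2: crc [4B, align 2] → 6
@6: reserved [11B, align 1] → 17
+1 pad (align 2)
@18: size [4B, align 2] → 22
@22: inode [8B, align 2] → 30
size 30, align 2
data bytes 28, size 30 → padding 2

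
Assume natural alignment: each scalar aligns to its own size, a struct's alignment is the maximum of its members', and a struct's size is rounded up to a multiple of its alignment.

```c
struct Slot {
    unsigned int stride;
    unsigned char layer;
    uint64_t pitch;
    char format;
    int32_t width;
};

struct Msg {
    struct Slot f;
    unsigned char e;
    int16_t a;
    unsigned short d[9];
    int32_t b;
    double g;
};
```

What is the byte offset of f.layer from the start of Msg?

4

Slot: 0..4  stride  (4B, 4-aligned); 4..5  layer  (1B, 1-aligned); 5..8  -- padding (3B); 8..16  pitch  (8B, 8-aligned); 16..17  format  (1B, 1-aligned); 17..20  -- padding (3B); 20..24  width  (4B, 4-aligned); sizeof = 24, alignof = 8
0..24  f  (24B, 8-aligned)
within Slot: layer at 4
0 + 4 = 4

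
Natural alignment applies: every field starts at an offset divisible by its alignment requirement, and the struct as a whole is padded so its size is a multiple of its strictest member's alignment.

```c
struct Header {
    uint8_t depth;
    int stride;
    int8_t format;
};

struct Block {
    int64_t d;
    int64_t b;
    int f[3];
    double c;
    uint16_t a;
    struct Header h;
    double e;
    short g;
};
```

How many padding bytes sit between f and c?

Header: @0: depth [1B, align 1] → 1; +3 pad (align 4); @4: stride [4B, align 4] → 8; @8: format [1B, align 1] → 9; +3 tail pad (align 4); size 12, align 4
@0: d [8B, align 8] → 8
@8: b [8B, align 8] → 16
@16: f [12B, align 4] → 28
+4 pad (align 8)
@32: c [8B, align 8] → 40

4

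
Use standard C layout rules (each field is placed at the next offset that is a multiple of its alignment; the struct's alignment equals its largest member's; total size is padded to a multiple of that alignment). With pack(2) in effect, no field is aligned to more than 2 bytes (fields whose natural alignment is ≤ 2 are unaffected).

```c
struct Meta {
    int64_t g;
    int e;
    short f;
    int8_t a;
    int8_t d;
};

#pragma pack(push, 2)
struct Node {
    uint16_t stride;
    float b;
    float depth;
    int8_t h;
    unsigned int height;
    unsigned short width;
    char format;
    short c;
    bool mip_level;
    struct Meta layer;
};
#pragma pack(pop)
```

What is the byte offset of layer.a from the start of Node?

Meta: g at 0 (size 8, align 8) → ends 8; e at 8 (size 4, align 4) → ends 12; f at 12 (size 2, align 2) → ends 14; a at 14 (size 1, align 1) → ends 15; d at 15 (size 1, align 1) → ends 16; total 16 bytes, alignment 8
stride at 0 (size 2, align 2) → ends 2
b at 2 (size 4, align 2) → ends 6
depth at 6 (size 4, align 2) → ends 10
h at 10 (size 1, align 1) → ends 11
pad 1 to align 2 for height
height at 12 (size 4, align 2) → ends 16
width at 16 (size 2, align 2) → ends 18
format at 18 (size 1, align 1) → ends 19
pad 1 to align 2 for c
c at 20 (size 2, align 2) → ends 22
mip_level at 22 (size 1, align 1) → ends 23
pad 1 to align 2 for layer
layer at 24 (size 16, align 2) → ends 40
within Meta: a at 14
24 + 14 = 38

38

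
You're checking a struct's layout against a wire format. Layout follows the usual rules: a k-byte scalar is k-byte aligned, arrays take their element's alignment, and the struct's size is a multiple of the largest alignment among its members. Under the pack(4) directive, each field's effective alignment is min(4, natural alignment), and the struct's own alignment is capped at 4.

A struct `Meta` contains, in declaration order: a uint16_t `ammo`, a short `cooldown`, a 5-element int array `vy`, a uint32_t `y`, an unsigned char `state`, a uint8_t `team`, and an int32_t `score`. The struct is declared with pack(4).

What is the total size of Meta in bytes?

ammo at 0 (size 2, align 2) → ends 2
cooldown at 2 (size 2, align 2) → ends 4
vy at 4 (size 20, align 4) → ends 24
y at 24 (size 4, align 4) → ends 28
state at 28 (size 1, align 1) → ends 29
team at 29 (size 1, align 1) → ends 30
pad 2 to align 4 for score
score at 32 (size 4, align 4) → ends 36
total 36 bytes, alignment 4

36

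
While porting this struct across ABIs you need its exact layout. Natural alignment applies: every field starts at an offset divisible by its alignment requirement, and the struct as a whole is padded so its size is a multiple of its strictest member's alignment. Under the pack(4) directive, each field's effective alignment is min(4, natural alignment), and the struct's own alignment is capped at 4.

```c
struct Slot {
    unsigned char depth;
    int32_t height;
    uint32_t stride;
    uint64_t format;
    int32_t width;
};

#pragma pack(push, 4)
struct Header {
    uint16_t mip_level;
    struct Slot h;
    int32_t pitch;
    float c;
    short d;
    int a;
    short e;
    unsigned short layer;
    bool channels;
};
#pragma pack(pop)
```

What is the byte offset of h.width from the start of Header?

Slot: @0: depth [1B, align 1] → 1; +3 pad (align 4); @4: height [4B, align 4] → 8; @8: stride [4B, align 4] → 12; +4 pad (align 8); @16: format [8B, align 8] → 24; @24: width [4B, align 4] → 28; +4 tail pad (align 8); size 32, align 8
@0: mip_level [2B, align 2] → 2
+2 pad (align 4)
@4: h [32B, align 4] → 36
within Slot: width at 24
4 + 24 = 28

28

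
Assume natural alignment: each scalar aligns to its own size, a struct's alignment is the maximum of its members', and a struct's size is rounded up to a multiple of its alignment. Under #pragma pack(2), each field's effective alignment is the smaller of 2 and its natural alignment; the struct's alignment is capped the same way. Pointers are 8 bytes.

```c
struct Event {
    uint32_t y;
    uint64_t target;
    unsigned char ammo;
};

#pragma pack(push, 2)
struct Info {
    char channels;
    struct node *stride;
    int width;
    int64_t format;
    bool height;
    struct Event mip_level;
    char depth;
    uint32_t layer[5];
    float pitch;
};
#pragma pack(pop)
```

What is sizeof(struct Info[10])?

Event: y at 0 (size 4, align 4) → ends 4; pad 4 to align 8 for target; target at 8 (size 8, align 8) → ends 16; ammo at 16 (size 1, align 1) → ends 17; tail pad 7 to reach multiple of 8; total 24 bytes, alignment 8
channels at 0 (size 1, align 1) → ends 1
pad 1 to align 2 for stride
stride at 2 (size 8, align 2) → ends 10
width at 10 (size 4, align 2) → ends 14
format at 14 (size 8, align 2) → ends 22
height at 22 (size 1, align 1) → ends 23
pad 1 to align 2 for mip_level
mip_level at 24 (size 24, align 2) → ends 48
depth at 48 (size 1, align 1) → ends 49
pad 1 to align 2 for layer
layer at 50 (size 20, align 2) → ends 70
pitch at 70 (size 4, align 2) → ends 74
total 74 bytes, alignment 2
array of 10: 10 × 74 = 740

740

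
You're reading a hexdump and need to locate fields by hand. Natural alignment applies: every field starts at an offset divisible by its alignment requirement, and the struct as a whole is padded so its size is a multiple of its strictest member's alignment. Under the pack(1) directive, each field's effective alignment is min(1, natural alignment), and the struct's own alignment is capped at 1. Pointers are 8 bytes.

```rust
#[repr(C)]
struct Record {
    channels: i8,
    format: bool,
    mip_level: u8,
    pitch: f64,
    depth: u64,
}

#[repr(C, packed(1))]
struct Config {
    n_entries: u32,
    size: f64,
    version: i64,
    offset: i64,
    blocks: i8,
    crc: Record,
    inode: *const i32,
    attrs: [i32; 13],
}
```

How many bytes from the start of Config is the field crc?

29

Record: channels at 0 (size 1, align 1) → ends 1; format at 1 (size 1, align 1) → ends 2; mip_level at 2 (size 1, align 1) → ends 3; pad 5 to align 8 for pitch; pitch at 8 (size 8, align 8) → ends 16; depth at 16 (size 8, align 8) → ends 24; total 24 bytes, alignment 8
n_entries at 0 (size 4, align 1) → ends 4
size at 4 (size 8, align 1) → ends 12
version at 12 (size 8, align 1) → ends 20
offset at 20 (size 8, align 1) → ends 28
blocks at 28 (size 1, align 1) → ends 29
crc at 29 (size 24, align 1) → ends 53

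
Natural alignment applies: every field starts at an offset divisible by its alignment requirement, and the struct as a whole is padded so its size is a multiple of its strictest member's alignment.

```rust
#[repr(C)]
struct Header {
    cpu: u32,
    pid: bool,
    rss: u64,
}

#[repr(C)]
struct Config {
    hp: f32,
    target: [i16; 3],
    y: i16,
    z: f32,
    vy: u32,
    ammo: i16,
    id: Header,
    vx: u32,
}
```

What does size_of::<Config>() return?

Header: 0..4  cpu  (4B, 4-aligned); 4..5  pid  (1B, 1-aligned); 5..8  -- padding (3B); 8..16  rss  (8B, 8-aligned); sizeof = 16, alignof = 8
0..4  hp  (4B, 4-aligned)
4..10  target  (6B, 2-aligned)
10..12  y  (2B, 2-aligned)
12..16  z  (4B, 4-aligned)
16..20  vy  (4B, 4-aligned)
20..22  ammo  (2B, 2-aligned)
22..24  -- padding (2B)
24..40  id  (16B, 8-aligned)
40..44  vx  (4B, 4-aligned)
44..48  -- tail padding (4B)
sizeof = 48, alignof = 8

48 bytes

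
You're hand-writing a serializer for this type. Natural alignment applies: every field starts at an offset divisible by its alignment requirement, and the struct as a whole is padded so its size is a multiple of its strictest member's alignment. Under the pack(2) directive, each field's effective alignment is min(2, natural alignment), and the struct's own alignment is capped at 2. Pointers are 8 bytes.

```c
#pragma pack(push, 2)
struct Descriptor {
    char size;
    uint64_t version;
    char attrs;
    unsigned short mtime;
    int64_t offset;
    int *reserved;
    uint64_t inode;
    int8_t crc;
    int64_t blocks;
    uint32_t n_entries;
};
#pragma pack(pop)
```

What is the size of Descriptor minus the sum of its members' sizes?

3

0..1  size  (1B, 1-aligned)
1..2  -- padding (1B)
2..10  version  (8B, 2-aligned)
10..11  attrs  (1B, 1-aligned)
11..12  -- padding (1B)
12..14  mtime  (2B, 2-aligned)
14..22  offset  (8B, 2-aligned)
22..30  reserved  (8B, 2-aligned)
30..38  inode  (8B, 2-aligned)
38..39  crc  (1B, 1-aligned)
39..40  -- padding (1B)
40..48  blocks  (8B, 2-aligned)
48..52  n_entries  (4B, 2-aligned)
sizeof = 52, alignof = 2
data bytes 49, size 52 → padding 3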